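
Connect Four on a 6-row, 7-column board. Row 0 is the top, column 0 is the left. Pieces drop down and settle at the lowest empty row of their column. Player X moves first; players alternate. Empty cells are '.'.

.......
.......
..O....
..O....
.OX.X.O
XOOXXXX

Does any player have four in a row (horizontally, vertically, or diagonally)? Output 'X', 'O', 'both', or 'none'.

X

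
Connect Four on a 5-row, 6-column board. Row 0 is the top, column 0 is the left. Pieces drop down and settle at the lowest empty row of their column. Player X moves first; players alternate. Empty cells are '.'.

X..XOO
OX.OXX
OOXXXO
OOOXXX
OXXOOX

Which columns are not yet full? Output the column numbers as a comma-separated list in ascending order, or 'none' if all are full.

Answer: 1,2

Derivation:
col 0: top cell = 'X' → FULL
col 1: top cell = '.' → open
col 2: top cell = '.' → open
col 3: top cell = 'X' → FULL
col 4: top cell = 'O' → FULL
col 5: top cell = 'O' → FULL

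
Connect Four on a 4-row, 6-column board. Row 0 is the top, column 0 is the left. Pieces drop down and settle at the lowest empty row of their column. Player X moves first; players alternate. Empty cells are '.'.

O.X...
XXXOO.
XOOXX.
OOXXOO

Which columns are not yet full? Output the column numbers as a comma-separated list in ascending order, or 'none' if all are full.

Answer: 1,3,4,5

Derivation:
col 0: top cell = 'O' → FULL
col 1: top cell = '.' → open
col 2: top cell = 'X' → FULL
col 3: top cell = '.' → open
col 4: top cell = '.' → open
col 5: top cell = '.' → open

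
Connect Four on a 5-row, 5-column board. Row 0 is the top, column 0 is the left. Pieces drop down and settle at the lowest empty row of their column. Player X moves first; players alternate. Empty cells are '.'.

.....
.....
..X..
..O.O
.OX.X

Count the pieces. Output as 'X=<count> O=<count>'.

X=3 O=3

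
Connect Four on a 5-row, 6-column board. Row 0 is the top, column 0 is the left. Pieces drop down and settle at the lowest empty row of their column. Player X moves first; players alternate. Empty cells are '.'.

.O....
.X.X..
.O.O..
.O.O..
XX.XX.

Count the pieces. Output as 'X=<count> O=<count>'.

X=6 O=5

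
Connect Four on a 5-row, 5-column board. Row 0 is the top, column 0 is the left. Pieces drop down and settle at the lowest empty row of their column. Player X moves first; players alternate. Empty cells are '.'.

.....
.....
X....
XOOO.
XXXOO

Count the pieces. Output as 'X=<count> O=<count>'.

X=5 O=5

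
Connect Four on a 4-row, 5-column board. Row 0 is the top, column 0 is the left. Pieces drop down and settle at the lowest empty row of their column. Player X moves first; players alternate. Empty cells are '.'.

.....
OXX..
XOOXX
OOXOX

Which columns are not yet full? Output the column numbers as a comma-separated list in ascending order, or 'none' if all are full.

Answer: 0,1,2,3,4

Derivation:
col 0: top cell = '.' → open
col 1: top cell = '.' → open
col 2: top cell = '.' → open
col 3: top cell = '.' → open
col 4: top cell = '.' → open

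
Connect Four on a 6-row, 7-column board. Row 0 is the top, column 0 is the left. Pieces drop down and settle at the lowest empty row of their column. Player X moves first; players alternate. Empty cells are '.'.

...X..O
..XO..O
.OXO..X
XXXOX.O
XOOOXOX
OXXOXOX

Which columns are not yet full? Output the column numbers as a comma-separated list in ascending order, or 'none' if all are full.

Answer: 0,1,2,4,5

Derivation:
col 0: top cell = '.' → open
col 1: top cell = '.' → open
col 2: top cell = '.' → open
col 3: top cell = 'X' → FULL
col 4: top cell = '.' → open
col 5: top cell = '.' → open
col 6: top cell = 'O' → FULL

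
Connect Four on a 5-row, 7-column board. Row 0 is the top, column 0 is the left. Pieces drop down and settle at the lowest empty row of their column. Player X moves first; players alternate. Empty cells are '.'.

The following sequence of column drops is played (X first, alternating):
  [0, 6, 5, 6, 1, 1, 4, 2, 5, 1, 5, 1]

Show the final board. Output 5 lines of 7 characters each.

Move 1: X drops in col 0, lands at row 4
Move 2: O drops in col 6, lands at row 4
Move 3: X drops in col 5, lands at row 4
Move 4: O drops in col 6, lands at row 3
Move 5: X drops in col 1, lands at row 4
Move 6: O drops in col 1, lands at row 3
Move 7: X drops in col 4, lands at row 4
Move 8: O drops in col 2, lands at row 4
Move 9: X drops in col 5, lands at row 3
Move 10: O drops in col 1, lands at row 2
Move 11: X drops in col 5, lands at row 2
Move 12: O drops in col 1, lands at row 1

Answer: .......
.O.....
.O...X.
.O...XO
XXO.XXO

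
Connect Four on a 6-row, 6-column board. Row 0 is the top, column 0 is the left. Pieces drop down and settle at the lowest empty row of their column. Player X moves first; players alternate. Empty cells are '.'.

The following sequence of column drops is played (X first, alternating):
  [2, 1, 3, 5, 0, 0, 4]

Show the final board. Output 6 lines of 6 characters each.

Answer: ......
......
......
......
O.....
XOXXXO

Derivation:
Move 1: X drops in col 2, lands at row 5
Move 2: O drops in col 1, lands at row 5
Move 3: X drops in col 3, lands at row 5
Move 4: O drops in col 5, lands at row 5
Move 5: X drops in col 0, lands at row 5
Move 6: O drops in col 0, lands at row 4
Move 7: X drops in col 4, lands at row 5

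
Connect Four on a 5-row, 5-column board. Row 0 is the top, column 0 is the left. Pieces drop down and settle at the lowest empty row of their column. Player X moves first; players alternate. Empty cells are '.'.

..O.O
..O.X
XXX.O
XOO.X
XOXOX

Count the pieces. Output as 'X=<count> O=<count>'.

X=9 O=8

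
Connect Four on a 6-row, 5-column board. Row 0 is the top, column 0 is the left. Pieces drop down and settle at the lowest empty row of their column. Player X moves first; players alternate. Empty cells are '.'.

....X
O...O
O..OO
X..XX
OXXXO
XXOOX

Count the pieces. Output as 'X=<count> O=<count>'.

X=10 O=9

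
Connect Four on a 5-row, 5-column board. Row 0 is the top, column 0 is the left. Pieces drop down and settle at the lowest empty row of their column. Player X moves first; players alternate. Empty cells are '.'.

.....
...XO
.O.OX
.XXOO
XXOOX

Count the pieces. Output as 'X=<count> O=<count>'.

X=7 O=7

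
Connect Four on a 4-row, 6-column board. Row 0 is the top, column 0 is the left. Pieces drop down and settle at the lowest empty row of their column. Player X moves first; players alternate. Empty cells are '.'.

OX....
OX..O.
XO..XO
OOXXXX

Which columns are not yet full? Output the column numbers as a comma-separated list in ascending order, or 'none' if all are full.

Answer: 2,3,4,5

Derivation:
col 0: top cell = 'O' → FULL
col 1: top cell = 'X' → FULL
col 2: top cell = '.' → open
col 3: top cell = '.' → open
col 4: top cell = '.' → open
col 5: top cell = '.' → open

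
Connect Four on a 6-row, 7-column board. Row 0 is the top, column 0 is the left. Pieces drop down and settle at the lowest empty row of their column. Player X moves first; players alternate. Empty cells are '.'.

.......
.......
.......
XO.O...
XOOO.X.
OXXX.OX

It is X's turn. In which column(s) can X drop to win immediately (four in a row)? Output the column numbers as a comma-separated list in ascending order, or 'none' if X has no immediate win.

col 0: drop X → no win
col 1: drop X → no win
col 2: drop X → no win
col 3: drop X → no win
col 4: drop X → WIN!
col 5: drop X → no win
col 6: drop X → no win

Answer: 4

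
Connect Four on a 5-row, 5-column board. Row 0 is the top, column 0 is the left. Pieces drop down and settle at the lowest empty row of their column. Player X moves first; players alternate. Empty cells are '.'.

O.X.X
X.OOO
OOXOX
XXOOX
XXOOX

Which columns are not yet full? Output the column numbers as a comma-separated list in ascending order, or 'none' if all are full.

col 0: top cell = 'O' → FULL
col 1: top cell = '.' → open
col 2: top cell = 'X' → FULL
col 3: top cell = '.' → open
col 4: top cell = 'X' → FULL

Answer: 1,3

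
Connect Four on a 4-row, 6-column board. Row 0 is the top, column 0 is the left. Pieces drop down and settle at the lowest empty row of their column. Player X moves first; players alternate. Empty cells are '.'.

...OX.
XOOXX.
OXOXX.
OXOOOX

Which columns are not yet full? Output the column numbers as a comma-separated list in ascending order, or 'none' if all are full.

col 0: top cell = '.' → open
col 1: top cell = '.' → open
col 2: top cell = '.' → open
col 3: top cell = 'O' → FULL
col 4: top cell = 'X' → FULL
col 5: top cell = '.' → open

Answer: 0,1,2,5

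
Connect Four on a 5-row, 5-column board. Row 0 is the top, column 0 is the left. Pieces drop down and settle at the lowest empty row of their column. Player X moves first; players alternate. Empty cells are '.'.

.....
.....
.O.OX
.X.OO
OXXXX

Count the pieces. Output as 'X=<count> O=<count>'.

X=6 O=5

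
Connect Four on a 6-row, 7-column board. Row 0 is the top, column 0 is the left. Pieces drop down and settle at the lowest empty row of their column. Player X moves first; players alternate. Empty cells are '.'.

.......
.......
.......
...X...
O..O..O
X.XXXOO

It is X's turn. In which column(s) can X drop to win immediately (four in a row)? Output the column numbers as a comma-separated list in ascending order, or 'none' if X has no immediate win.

Answer: 1

Derivation:
col 0: drop X → no win
col 1: drop X → WIN!
col 2: drop X → no win
col 3: drop X → no win
col 4: drop X → no win
col 5: drop X → no win
col 6: drop X → no win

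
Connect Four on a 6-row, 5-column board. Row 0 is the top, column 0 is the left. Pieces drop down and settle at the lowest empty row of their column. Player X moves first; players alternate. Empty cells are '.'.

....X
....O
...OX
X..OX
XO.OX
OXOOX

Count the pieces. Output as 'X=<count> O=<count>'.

X=8 O=8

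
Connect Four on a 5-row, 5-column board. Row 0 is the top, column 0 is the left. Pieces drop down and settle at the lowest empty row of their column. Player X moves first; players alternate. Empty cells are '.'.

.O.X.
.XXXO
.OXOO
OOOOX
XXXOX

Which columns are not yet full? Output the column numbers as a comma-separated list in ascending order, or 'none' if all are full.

col 0: top cell = '.' → open
col 1: top cell = 'O' → FULL
col 2: top cell = '.' → open
col 3: top cell = 'X' → FULL
col 4: top cell = '.' → open

Answer: 0,2,4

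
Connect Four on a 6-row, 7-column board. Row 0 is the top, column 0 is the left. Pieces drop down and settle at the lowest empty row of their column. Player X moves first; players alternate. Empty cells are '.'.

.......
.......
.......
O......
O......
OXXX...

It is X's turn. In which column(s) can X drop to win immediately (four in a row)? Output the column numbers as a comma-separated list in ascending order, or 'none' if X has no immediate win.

Answer: 4

Derivation:
col 0: drop X → no win
col 1: drop X → no win
col 2: drop X → no win
col 3: drop X → no win
col 4: drop X → WIN!
col 5: drop X → no win
col 6: drop X → no win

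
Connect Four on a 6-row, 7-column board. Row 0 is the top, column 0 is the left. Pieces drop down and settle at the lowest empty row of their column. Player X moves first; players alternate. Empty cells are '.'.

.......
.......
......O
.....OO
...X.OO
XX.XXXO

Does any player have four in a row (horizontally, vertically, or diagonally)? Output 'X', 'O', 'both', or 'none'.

O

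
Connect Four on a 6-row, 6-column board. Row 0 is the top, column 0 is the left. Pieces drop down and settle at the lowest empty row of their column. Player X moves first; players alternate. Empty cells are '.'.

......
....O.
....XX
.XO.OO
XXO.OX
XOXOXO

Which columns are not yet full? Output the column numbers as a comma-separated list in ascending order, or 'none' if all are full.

col 0: top cell = '.' → open
col 1: top cell = '.' → open
col 2: top cell = '.' → open
col 3: top cell = '.' → open
col 4: top cell = '.' → open
col 5: top cell = '.' → open

Answer: 0,1,2,3,4,5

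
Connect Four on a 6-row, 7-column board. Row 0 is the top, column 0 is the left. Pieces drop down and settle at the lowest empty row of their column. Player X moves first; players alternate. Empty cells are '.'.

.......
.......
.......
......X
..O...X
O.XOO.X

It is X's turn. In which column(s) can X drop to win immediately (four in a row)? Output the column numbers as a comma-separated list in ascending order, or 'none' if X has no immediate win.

Answer: 6

Derivation:
col 0: drop X → no win
col 1: drop X → no win
col 2: drop X → no win
col 3: drop X → no win
col 4: drop X → no win
col 5: drop X → no win
col 6: drop X → WIN!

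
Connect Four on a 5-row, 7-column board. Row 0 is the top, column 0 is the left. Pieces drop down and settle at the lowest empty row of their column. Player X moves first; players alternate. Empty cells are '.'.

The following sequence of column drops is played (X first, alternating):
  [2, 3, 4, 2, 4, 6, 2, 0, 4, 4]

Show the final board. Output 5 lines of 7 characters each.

Move 1: X drops in col 2, lands at row 4
Move 2: O drops in col 3, lands at row 4
Move 3: X drops in col 4, lands at row 4
Move 4: O drops in col 2, lands at row 3
Move 5: X drops in col 4, lands at row 3
Move 6: O drops in col 6, lands at row 4
Move 7: X drops in col 2, lands at row 2
Move 8: O drops in col 0, lands at row 4
Move 9: X drops in col 4, lands at row 2
Move 10: O drops in col 4, lands at row 1

Answer: .......
....O..
..X.X..
..O.X..
O.XOX.O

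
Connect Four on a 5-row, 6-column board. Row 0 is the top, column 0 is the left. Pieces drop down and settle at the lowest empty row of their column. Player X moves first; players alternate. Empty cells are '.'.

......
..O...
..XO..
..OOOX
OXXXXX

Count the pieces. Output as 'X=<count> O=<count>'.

X=7 O=6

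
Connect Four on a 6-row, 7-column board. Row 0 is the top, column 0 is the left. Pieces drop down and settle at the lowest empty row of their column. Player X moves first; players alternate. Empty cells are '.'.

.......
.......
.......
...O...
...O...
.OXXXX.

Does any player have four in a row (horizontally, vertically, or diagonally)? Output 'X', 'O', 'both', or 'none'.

X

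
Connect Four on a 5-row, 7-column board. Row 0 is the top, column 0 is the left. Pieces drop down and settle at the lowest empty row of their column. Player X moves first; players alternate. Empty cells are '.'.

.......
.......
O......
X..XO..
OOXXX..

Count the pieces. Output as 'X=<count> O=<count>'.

X=5 O=4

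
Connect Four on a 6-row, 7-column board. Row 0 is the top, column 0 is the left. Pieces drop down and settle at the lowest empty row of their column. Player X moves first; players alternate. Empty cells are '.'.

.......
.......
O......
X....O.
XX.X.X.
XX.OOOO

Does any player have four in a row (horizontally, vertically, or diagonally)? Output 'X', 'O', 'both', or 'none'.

O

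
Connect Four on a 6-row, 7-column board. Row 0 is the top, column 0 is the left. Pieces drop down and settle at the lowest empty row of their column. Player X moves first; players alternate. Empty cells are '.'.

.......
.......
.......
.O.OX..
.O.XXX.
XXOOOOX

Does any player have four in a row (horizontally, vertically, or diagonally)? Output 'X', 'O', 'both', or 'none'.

O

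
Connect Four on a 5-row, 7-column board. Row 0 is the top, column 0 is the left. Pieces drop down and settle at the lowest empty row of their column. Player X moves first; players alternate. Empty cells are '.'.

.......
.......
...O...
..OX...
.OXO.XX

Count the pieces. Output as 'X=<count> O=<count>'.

X=4 O=4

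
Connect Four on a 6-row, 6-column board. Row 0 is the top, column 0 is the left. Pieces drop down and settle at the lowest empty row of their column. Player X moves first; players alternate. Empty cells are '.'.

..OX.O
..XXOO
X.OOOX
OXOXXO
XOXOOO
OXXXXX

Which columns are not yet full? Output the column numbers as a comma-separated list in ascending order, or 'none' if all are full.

col 0: top cell = '.' → open
col 1: top cell = '.' → open
col 2: top cell = 'O' → FULL
col 3: top cell = 'X' → FULL
col 4: top cell = '.' → open
col 5: top cell = 'O' → FULL

Answer: 0,1,4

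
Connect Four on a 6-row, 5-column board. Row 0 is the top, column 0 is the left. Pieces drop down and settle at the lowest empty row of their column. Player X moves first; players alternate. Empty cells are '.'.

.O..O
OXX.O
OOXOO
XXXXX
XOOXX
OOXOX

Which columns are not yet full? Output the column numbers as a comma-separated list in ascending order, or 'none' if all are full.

Answer: 0,2,3

Derivation:
col 0: top cell = '.' → open
col 1: top cell = 'O' → FULL
col 2: top cell = '.' → open
col 3: top cell = '.' → open
col 4: top cell = 'O' → FULL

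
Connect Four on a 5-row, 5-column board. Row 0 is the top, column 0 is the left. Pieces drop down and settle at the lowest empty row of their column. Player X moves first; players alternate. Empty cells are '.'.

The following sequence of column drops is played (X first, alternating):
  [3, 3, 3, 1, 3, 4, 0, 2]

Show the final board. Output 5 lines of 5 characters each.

Answer: .....
...X.
...X.
...O.
XOOXO

Derivation:
Move 1: X drops in col 3, lands at row 4
Move 2: O drops in col 3, lands at row 3
Move 3: X drops in col 3, lands at row 2
Move 4: O drops in col 1, lands at row 4
Move 5: X drops in col 3, lands at row 1
Move 6: O drops in col 4, lands at row 4
Move 7: X drops in col 0, lands at row 4
Move 8: O drops in col 2, lands at row 4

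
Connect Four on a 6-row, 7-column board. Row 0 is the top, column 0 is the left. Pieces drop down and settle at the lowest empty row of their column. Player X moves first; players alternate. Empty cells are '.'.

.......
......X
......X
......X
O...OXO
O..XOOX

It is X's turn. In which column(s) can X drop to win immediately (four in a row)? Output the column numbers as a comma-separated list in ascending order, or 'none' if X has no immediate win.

Answer: 6

Derivation:
col 0: drop X → no win
col 1: drop X → no win
col 2: drop X → no win
col 3: drop X → no win
col 4: drop X → no win
col 5: drop X → no win
col 6: drop X → WIN!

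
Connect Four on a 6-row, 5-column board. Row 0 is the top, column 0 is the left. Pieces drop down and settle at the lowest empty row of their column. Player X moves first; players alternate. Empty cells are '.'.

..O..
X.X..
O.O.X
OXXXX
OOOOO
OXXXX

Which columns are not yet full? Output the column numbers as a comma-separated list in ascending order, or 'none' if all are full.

col 0: top cell = '.' → open
col 1: top cell = '.' → open
col 2: top cell = 'O' → FULL
col 3: top cell = '.' → open
col 4: top cell = '.' → open

Answer: 0,1,3,4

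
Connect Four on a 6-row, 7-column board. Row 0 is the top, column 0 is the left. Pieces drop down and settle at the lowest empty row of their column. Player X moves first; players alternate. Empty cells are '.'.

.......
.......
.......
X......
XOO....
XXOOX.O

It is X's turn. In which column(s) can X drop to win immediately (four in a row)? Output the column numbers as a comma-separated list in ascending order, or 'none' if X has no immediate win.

col 0: drop X → WIN!
col 1: drop X → no win
col 2: drop X → no win
col 3: drop X → no win
col 4: drop X → no win
col 5: drop X → no win
col 6: drop X → no win

Answer: 0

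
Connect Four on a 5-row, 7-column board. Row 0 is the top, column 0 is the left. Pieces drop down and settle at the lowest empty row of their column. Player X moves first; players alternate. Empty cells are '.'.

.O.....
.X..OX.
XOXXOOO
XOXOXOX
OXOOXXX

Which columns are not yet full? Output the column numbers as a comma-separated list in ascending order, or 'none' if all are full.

Answer: 0,2,3,4,5,6

Derivation:
col 0: top cell = '.' → open
col 1: top cell = 'O' → FULL
col 2: top cell = '.' → open
col 3: top cell = '.' → open
col 4: top cell = '.' → open
col 5: top cell = '.' → open
col 6: top cell = '.' → open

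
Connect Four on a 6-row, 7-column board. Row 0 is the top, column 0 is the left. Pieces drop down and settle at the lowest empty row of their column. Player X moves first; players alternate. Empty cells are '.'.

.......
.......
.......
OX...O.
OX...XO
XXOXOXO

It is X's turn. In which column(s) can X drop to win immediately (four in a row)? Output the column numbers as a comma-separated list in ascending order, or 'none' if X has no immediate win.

Answer: 1

Derivation:
col 0: drop X → no win
col 1: drop X → WIN!
col 2: drop X → no win
col 3: drop X → no win
col 4: drop X → no win
col 5: drop X → no win
col 6: drop X → no win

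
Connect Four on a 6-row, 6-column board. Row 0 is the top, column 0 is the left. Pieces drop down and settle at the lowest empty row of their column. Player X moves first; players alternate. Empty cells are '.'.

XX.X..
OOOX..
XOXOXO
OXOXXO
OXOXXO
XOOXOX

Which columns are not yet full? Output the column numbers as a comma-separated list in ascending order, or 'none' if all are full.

Answer: 2,4,5

Derivation:
col 0: top cell = 'X' → FULL
col 1: top cell = 'X' → FULL
col 2: top cell = '.' → open
col 3: top cell = 'X' → FULL
col 4: top cell = '.' → open
col 5: top cell = '.' → open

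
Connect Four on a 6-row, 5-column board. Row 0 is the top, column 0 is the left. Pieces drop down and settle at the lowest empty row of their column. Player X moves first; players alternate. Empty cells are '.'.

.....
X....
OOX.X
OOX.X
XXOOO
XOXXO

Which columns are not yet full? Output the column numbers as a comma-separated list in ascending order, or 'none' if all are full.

col 0: top cell = '.' → open
col 1: top cell = '.' → open
col 2: top cell = '.' → open
col 3: top cell = '.' → open
col 4: top cell = '.' → open

Answer: 0,1,2,3,4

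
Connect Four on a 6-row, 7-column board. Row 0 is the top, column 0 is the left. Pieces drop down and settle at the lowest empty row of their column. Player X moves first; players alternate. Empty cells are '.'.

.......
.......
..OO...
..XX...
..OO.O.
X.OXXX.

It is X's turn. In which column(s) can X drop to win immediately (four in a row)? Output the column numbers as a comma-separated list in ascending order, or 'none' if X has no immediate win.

col 0: drop X → no win
col 1: drop X → no win
col 2: drop X → no win
col 3: drop X → no win
col 4: drop X → no win
col 5: drop X → no win
col 6: drop X → WIN!

Answer: 6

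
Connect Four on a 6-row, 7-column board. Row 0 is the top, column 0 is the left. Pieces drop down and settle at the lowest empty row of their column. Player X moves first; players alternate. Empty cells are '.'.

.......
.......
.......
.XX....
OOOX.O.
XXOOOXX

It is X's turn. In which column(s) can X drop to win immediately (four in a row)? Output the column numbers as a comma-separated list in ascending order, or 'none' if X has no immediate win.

col 0: drop X → no win
col 1: drop X → no win
col 2: drop X → no win
col 3: drop X → no win
col 4: drop X → no win
col 5: drop X → no win
col 6: drop X → no win

Answer: none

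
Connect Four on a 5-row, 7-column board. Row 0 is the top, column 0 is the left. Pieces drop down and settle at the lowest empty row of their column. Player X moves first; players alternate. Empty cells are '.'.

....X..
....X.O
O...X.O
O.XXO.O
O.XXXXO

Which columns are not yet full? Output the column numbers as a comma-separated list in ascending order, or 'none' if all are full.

Answer: 0,1,2,3,5,6

Derivation:
col 0: top cell = '.' → open
col 1: top cell = '.' → open
col 2: top cell = '.' → open
col 3: top cell = '.' → open
col 4: top cell = 'X' → FULL
col 5: top cell = '.' → open
col 6: top cell = '.' → open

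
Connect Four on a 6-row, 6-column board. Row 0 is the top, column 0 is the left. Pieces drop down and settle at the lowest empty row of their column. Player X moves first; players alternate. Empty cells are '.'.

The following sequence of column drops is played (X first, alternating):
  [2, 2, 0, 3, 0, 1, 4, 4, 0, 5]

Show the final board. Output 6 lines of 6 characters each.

Move 1: X drops in col 2, lands at row 5
Move 2: O drops in col 2, lands at row 4
Move 3: X drops in col 0, lands at row 5
Move 4: O drops in col 3, lands at row 5
Move 5: X drops in col 0, lands at row 4
Move 6: O drops in col 1, lands at row 5
Move 7: X drops in col 4, lands at row 5
Move 8: O drops in col 4, lands at row 4
Move 9: X drops in col 0, lands at row 3
Move 10: O drops in col 5, lands at row 5

Answer: ......
......
......
X.....
X.O.O.
XOXOXO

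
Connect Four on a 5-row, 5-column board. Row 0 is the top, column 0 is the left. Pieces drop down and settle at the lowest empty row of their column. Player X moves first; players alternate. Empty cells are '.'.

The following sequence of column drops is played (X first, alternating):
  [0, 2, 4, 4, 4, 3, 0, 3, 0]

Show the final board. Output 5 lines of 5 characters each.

Move 1: X drops in col 0, lands at row 4
Move 2: O drops in col 2, lands at row 4
Move 3: X drops in col 4, lands at row 4
Move 4: O drops in col 4, lands at row 3
Move 5: X drops in col 4, lands at row 2
Move 6: O drops in col 3, lands at row 4
Move 7: X drops in col 0, lands at row 3
Move 8: O drops in col 3, lands at row 3
Move 9: X drops in col 0, lands at row 2

Answer: .....
.....
X...X
X..OO
X.OOX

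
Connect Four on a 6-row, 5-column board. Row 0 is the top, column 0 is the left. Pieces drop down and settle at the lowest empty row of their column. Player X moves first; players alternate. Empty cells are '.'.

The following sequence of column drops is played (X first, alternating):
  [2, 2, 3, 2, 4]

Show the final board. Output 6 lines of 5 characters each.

Move 1: X drops in col 2, lands at row 5
Move 2: O drops in col 2, lands at row 4
Move 3: X drops in col 3, lands at row 5
Move 4: O drops in col 2, lands at row 3
Move 5: X drops in col 4, lands at row 5

Answer: .....
.....
.....
..O..
..O..
..XXX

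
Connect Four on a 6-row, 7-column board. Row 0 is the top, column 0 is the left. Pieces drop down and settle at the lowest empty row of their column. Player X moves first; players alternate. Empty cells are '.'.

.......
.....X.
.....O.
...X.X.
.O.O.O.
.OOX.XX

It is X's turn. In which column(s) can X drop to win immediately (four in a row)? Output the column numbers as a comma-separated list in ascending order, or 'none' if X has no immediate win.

col 0: drop X → no win
col 1: drop X → no win
col 2: drop X → no win
col 3: drop X → no win
col 4: drop X → WIN!
col 5: drop X → no win
col 6: drop X → no win

Answer: 4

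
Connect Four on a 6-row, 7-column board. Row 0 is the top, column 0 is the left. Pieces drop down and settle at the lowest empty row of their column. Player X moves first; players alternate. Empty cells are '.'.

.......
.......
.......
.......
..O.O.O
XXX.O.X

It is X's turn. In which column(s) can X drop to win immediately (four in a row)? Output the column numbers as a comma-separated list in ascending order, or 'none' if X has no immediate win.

col 0: drop X → no win
col 1: drop X → no win
col 2: drop X → no win
col 3: drop X → WIN!
col 4: drop X → no win
col 5: drop X → no win
col 6: drop X → no win

Answer: 3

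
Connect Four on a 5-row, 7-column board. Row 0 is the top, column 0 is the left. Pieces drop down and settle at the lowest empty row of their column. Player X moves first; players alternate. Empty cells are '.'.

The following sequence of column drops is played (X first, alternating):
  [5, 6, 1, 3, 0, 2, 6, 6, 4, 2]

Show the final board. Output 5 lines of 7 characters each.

Move 1: X drops in col 5, lands at row 4
Move 2: O drops in col 6, lands at row 4
Move 3: X drops in col 1, lands at row 4
Move 4: O drops in col 3, lands at row 4
Move 5: X drops in col 0, lands at row 4
Move 6: O drops in col 2, lands at row 4
Move 7: X drops in col 6, lands at row 3
Move 8: O drops in col 6, lands at row 2
Move 9: X drops in col 4, lands at row 4
Move 10: O drops in col 2, lands at row 3

Answer: .......
.......
......O
..O...X
XXOOXXO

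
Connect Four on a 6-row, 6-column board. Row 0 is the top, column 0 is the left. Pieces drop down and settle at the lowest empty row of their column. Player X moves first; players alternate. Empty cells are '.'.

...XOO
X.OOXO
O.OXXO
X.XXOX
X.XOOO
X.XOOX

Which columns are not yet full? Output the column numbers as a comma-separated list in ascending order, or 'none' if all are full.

Answer: 0,1,2

Derivation:
col 0: top cell = '.' → open
col 1: top cell = '.' → open
col 2: top cell = '.' → open
col 3: top cell = 'X' → FULL
col 4: top cell = 'O' → FULL
col 5: top cell = 'O' → FULL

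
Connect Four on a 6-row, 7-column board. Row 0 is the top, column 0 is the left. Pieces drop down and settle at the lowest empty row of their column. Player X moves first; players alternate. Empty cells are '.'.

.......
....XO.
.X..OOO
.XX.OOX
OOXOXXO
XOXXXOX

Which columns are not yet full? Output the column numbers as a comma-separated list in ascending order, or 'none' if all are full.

Answer: 0,1,2,3,4,5,6

Derivation:
col 0: top cell = '.' → open
col 1: top cell = '.' → open
col 2: top cell = '.' → open
col 3: top cell = '.' → open
col 4: top cell = '.' → open
col 5: top cell = '.' → open
col 6: top cell = '.' → open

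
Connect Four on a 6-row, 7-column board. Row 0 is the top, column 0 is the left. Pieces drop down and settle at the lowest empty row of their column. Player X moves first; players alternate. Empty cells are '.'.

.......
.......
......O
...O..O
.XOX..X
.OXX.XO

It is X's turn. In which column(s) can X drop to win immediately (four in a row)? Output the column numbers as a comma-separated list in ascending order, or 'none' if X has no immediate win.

Answer: 4

Derivation:
col 0: drop X → no win
col 1: drop X → no win
col 2: drop X → no win
col 3: drop X → no win
col 4: drop X → WIN!
col 5: drop X → no win
col 6: drop X → no win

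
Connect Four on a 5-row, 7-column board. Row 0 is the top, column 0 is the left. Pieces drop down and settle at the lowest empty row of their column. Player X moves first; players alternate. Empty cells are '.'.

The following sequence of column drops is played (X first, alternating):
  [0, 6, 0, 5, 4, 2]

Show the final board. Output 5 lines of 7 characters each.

Move 1: X drops in col 0, lands at row 4
Move 2: O drops in col 6, lands at row 4
Move 3: X drops in col 0, lands at row 3
Move 4: O drops in col 5, lands at row 4
Move 5: X drops in col 4, lands at row 4
Move 6: O drops in col 2, lands at row 4

Answer: .......
.......
.......
X......
X.O.XOO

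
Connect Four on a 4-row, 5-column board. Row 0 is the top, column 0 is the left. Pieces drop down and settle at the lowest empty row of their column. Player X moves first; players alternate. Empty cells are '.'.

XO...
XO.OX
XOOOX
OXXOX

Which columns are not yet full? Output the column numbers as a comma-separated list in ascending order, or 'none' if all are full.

Answer: 2,3,4

Derivation:
col 0: top cell = 'X' → FULL
col 1: top cell = 'O' → FULL
col 2: top cell = '.' → open
col 3: top cell = '.' → open
col 4: top cell = '.' → open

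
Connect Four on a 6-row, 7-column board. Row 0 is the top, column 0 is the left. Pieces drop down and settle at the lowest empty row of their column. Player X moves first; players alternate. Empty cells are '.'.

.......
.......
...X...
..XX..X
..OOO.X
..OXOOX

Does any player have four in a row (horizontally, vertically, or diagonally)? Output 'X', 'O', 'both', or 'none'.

none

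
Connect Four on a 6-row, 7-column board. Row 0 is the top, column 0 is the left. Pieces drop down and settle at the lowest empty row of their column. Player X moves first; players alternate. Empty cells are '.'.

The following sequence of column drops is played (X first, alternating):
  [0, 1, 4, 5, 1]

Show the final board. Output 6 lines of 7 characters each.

Move 1: X drops in col 0, lands at row 5
Move 2: O drops in col 1, lands at row 5
Move 3: X drops in col 4, lands at row 5
Move 4: O drops in col 5, lands at row 5
Move 5: X drops in col 1, lands at row 4

Answer: .......
.......
.......
.......
.X.....
XO..XO.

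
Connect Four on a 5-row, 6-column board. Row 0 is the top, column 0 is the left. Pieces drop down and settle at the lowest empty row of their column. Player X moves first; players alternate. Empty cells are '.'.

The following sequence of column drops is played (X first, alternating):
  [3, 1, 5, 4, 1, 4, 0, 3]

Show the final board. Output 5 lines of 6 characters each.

Move 1: X drops in col 3, lands at row 4
Move 2: O drops in col 1, lands at row 4
Move 3: X drops in col 5, lands at row 4
Move 4: O drops in col 4, lands at row 4
Move 5: X drops in col 1, lands at row 3
Move 6: O drops in col 4, lands at row 3
Move 7: X drops in col 0, lands at row 4
Move 8: O drops in col 3, lands at row 3

Answer: ......
......
......
.X.OO.
XO.XOX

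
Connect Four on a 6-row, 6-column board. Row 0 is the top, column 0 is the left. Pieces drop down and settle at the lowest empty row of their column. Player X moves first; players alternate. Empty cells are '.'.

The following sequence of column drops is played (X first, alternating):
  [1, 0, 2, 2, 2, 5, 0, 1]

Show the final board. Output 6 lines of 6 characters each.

Move 1: X drops in col 1, lands at row 5
Move 2: O drops in col 0, lands at row 5
Move 3: X drops in col 2, lands at row 5
Move 4: O drops in col 2, lands at row 4
Move 5: X drops in col 2, lands at row 3
Move 6: O drops in col 5, lands at row 5
Move 7: X drops in col 0, lands at row 4
Move 8: O drops in col 1, lands at row 4

Answer: ......
......
......
..X...
XOO...
OXX..O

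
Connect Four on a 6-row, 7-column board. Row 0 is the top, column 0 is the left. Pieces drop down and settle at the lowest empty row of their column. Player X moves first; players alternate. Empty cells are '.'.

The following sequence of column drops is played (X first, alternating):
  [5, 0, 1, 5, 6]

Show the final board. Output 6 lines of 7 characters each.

Move 1: X drops in col 5, lands at row 5
Move 2: O drops in col 0, lands at row 5
Move 3: X drops in col 1, lands at row 5
Move 4: O drops in col 5, lands at row 4
Move 5: X drops in col 6, lands at row 5

Answer: .......
.......
.......
.......
.....O.
OX...XX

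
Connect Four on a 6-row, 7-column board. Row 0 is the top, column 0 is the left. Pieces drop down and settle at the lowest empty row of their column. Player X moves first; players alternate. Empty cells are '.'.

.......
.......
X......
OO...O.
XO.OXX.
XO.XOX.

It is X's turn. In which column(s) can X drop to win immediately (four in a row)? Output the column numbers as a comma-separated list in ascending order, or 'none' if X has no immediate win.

Answer: none

Derivation:
col 0: drop X → no win
col 1: drop X → no win
col 2: drop X → no win
col 3: drop X → no win
col 4: drop X → no win
col 5: drop X → no win
col 6: drop X → no win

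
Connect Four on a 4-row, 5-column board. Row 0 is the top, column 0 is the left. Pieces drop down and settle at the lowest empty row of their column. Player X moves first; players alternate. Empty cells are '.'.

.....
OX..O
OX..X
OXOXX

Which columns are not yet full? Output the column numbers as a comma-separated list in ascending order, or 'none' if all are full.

Answer: 0,1,2,3,4

Derivation:
col 0: top cell = '.' → open
col 1: top cell = '.' → open
col 2: top cell = '.' → open
col 3: top cell = '.' → open
col 4: top cell = '.' → open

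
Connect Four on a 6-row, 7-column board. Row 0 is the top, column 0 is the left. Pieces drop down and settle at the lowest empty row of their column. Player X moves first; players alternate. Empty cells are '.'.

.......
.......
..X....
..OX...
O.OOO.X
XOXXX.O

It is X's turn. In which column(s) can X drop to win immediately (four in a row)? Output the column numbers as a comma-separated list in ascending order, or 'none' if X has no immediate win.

Answer: 5

Derivation:
col 0: drop X → no win
col 1: drop X → no win
col 2: drop X → no win
col 3: drop X → no win
col 4: drop X → no win
col 5: drop X → WIN!
col 6: drop X → no win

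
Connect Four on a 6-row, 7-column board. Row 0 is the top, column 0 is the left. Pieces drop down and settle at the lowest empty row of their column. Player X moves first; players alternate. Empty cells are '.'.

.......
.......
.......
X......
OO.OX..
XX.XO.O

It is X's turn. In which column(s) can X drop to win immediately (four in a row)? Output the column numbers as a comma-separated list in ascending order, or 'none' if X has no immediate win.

col 0: drop X → no win
col 1: drop X → no win
col 2: drop X → WIN!
col 3: drop X → no win
col 4: drop X → no win
col 5: drop X → no win
col 6: drop X → no win

Answer: 2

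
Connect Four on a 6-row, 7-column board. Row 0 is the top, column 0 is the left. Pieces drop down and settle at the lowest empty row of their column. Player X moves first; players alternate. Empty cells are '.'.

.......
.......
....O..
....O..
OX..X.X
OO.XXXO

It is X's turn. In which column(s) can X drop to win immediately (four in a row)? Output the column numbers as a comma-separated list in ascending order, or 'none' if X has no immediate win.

col 0: drop X → no win
col 1: drop X → no win
col 2: drop X → WIN!
col 3: drop X → no win
col 4: drop X → no win
col 5: drop X → no win
col 6: drop X → no win

Answer: 2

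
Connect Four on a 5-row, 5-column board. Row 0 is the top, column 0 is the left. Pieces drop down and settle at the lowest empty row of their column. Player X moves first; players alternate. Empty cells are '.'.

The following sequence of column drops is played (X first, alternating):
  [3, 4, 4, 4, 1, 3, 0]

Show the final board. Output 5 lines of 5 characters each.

Move 1: X drops in col 3, lands at row 4
Move 2: O drops in col 4, lands at row 4
Move 3: X drops in col 4, lands at row 3
Move 4: O drops in col 4, lands at row 2
Move 5: X drops in col 1, lands at row 4
Move 6: O drops in col 3, lands at row 3
Move 7: X drops in col 0, lands at row 4

Answer: .....
.....
....O
...OX
XX.XO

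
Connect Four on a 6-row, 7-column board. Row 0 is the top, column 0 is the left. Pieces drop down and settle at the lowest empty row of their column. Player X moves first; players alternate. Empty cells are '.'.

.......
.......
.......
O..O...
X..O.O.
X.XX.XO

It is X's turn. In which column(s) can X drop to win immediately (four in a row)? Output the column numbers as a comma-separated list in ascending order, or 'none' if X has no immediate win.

Answer: 1,4

Derivation:
col 0: drop X → no win
col 1: drop X → WIN!
col 2: drop X → no win
col 3: drop X → no win
col 4: drop X → WIN!
col 5: drop X → no win
col 6: drop X → no win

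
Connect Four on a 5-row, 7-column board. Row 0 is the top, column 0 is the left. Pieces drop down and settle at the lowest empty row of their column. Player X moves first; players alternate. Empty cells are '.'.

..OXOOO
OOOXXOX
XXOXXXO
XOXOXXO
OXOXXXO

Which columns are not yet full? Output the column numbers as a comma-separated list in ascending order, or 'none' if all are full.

col 0: top cell = '.' → open
col 1: top cell = '.' → open
col 2: top cell = 'O' → FULL
col 3: top cell = 'X' → FULL
col 4: top cell = 'O' → FULL
col 5: top cell = 'O' → FULL
col 6: top cell = 'O' → FULL

Answer: 0,1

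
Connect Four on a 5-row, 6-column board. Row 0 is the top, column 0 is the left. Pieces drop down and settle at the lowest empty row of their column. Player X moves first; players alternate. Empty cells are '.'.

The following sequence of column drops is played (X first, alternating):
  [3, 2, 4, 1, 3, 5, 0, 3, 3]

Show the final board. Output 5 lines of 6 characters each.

Answer: ......
...X..
...O..
...X..
XOOXXO

Derivation:
Move 1: X drops in col 3, lands at row 4
Move 2: O drops in col 2, lands at row 4
Move 3: X drops in col 4, lands at row 4
Move 4: O drops in col 1, lands at row 4
Move 5: X drops in col 3, lands at row 3
Move 6: O drops in col 5, lands at row 4
Move 7: X drops in col 0, lands at row 4
Move 8: O drops in col 3, lands at row 2
Move 9: X drops in col 3, lands at row 1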